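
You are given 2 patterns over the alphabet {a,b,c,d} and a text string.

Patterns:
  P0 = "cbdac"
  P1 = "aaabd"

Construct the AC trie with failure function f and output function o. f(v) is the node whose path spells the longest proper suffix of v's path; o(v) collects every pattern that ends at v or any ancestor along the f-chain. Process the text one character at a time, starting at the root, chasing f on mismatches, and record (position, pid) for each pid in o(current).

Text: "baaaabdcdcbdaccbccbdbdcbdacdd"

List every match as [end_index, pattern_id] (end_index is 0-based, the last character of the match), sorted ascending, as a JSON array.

Build automaton:
Trie (insert patterns):
  0='ε' goto a→6 c→1
  1='c' goto b→2
  2='cb' goto d→3
  3='cbd' goto a→4
  4='cbda' goto c→5
  5='cbdac' goto ·  [P0 ends]
  6='a' goto a→7
  7='aa' goto a→8
  8='aaa' goto b→9
  9='aaab' goto d→10
  10='aaabd' goto ·  [P1 ends]

Failure links (BFS by depth):
  fail(1) 'c': from fail(0)=0 chase 'c': 0 ⇒ 0;  out=∅∪out(0)=∅
  fail(6) 'a': from fail(0)=0 chase 'a': 0 ⇒ 0;  out=∅∪out(0)=∅
  fail(2) 'cb': from fail(1)=0 chase 'b': 0 ⇒ 0;  out=∅∪out(0)=∅
  fail(7) 'aa': from fail(6)=0 chase 'a': 0 ⇒ 6;  out=∅∪out(6)=∅
  fail(3) 'cbd': from fail(2)=0 chase 'd': 0 ⇒ 0;  out=∅∪out(0)=∅
  fail(8) 'aaa': from fail(7)=6 chase 'a': 6 ⇒ 7;  out=∅∪out(7)=∅
  fail(4) 'cbda': from fail(3)=0 chase 'a': 0 ⇒ 6;  out=∅∪out(6)=∅
  fail(9) 'aaab': from fail(8)=7 chase 'b': 7→6→0 ⇒ 0;  out=∅∪out(0)=∅
  fail(5) 'cbdac': from fail(4)=6 chase 'c': 6→0 ⇒ 1;  out={0}∪out(1)={0}
  fail(10) 'aaabd': from fail(9)=0 chase 'd': 0 ⇒ 0;  out={1}∪out(0)={1}

Text stream:
i=0 'b': node 0→0
i=1 'a': node 0→6
i=2 'a': node 6→7
i=3 'a': node 7→8
i=4 'a': node 8→8 (via fail)
i=5 'b': node 8→9
i=6 'd': node 9→10  ** P1@[2:6]
i=7 'c': node 10→1 (via fail)
i=8 'd': node 1→0 (via fail)
i=9 'c': node 0→1
i=10 'b': node 1→2
i=11 'd': node 2→3
i=12 'a': node 3→4
i=13 'c': node 4→5  ** P0@[9:13]
i=14 'c': node 5→1 (via fail)
i=15 'b': node 1→2
i=16 'c': node 2→1 (via fail)
i=17 'c': node 1→1 (via fail)
i=18 'b': node 1→2
i=19 'd': node 2→3
i=20 'b': node 3→0 (via fail)
i=21 'd': node 0→0
i=22 'c': node 0→1
i=23 'b': node 1→2
i=24 'd': node 2→3
i=25 'a': node 3→4
i=26 'c': node 4→5  ** P0@[22:26]
i=27 'd': node 5→0 (via fail)
i=28 'd': node 0→0

All matches (sorted): [[6,1],[13,0],[26,0]]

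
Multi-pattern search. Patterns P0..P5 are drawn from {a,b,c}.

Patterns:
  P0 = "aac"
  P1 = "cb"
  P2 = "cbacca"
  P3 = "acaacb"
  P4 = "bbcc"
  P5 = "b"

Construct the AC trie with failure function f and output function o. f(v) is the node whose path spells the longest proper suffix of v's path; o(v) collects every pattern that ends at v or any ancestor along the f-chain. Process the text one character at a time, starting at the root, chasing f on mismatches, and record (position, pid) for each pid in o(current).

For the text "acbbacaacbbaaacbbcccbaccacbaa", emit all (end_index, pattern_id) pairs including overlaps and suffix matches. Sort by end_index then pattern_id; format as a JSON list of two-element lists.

Build automaton:
Trie (insert patterns):
  0='ε' goto a→1 b→15 c→4
  1='a' goto a→2 c→10
  2='aa' goto c→3
  3='aac' goto ·  [P0 ends]
  4='c' goto b→5
  5='cb' goto a→6  [P1 ends]
  6='cba' goto c→7
  7='cbac' goto c→8
  8='cbacc' goto a→9
  9='cbacca' goto ·  [P2 ends]
  10='ac' goto a→11
  11='aca' goto a→12
  12='acaa' goto c→13
  13='acaac' goto b→14
  14='acaacb' goto ·  [P3 ends]
  15='b' goto b→16  [P5 ends]
  16='bb' goto c→17
  17='bbc' goto c→18
  18='bbcc' goto ·  [P4 ends]

BFS fail/out derivation:
  n1('a'): parent n0 fail=0; on 'a' 0 → fail=0;  out ∅∪∅=∅
  n4('c'): parent n0 fail=0; on 'c' 0 → fail=0;  out ∅∪∅=∅
  n15('b'): parent n0 fail=0; on 'b' 0 → fail=0;  out {5}∪∅={5}
  n2('aa'): parent n1 fail=0; on 'a' 0 → fail=1;  out ∅∪∅=∅
  n5('cb'): parent n4 fail=0; on 'b' 0 → fail=15;  out {1}∪{5}={1,5}
  n10('ac'): parent n1 fail=0; on 'c' 0 → fail=4;  out ∅∪∅=∅
  n16('bb'): parent n15 fail=0; on 'b' 0 → fail=15;  out ∅∪{5}={5}
  n3('aac'): parent n2 fail=1; on 'c' 1 → fail=10;  out {0}∪∅={0}
  n6('cba'): parent n5 fail=15; on 'a' 15→0 → fail=1;  out ∅∪∅=∅
  n11('aca'): parent n10 fail=4; on 'a' 4→0 → fail=1;  out ∅∪∅=∅
  n17('bbc'): parent n16 fail=15; on 'c' 15→0 → fail=4;  out ∅∪∅=∅
  n7('cbac'): parent n6 fail=1; on 'c' 1 → fail=10;  out ∅∪∅=∅
  n12('acaa'): parent n11 fail=1; on 'a' 1 → fail=2;  out ∅∪∅=∅
  n18('bbcc'): parent n17 fail=4; on 'c' 4→0 → fail=4;  out {4}∪∅={4}
  n8('cbacc'): parent n7 fail=10; on 'c' 10→4→0 → fail=4;  out ∅∪∅=∅
  n13('acaac'): parent n12 fail=2; on 'c' 2 → fail=3;  out ∅∪{0}={0}
  n9('cbacca'): parent n8 fail=4; on 'a' 4→0 → fail=1;  out {2}∪∅={2}
  n14('acaacb'): parent n13 fail=3; on 'b' 3→10→4 → fail=5;  out {3}∪{1,5}={1,3,5}

Run:
[0] read 'a'  n0⇒n1
[1] read 'c'  n1⇒n10
[2] read 'b'  n10⇒n5 (fail-walked)  emit P1@[1:2],P5@[2:2]
[3] read 'b'  n5⇒n16 (fail-walked)  emit P5@[3:3]
[4] read 'a'  n16⇒n1 (fail-walked)
[5] read 'c'  n1⇒n10
[6] read 'a'  n10⇒n11
[7] read 'a'  n11⇒n12
[8] read 'c'  n12⇒n13  emit P0@[6:8]
[9] read 'b'  n13⇒n14  emit P1@[8:9],P3@[4:9],P5@[9:9]
[10] read 'b'  n14⇒n16 (fail-walked)  emit P5@[10:10]
[11] read 'a'  n16⇒n1 (fail-walked)
[12] read 'a'  n1⇒n2
[13] read 'a'  n2⇒n2 (fail-walked)
[14] read 'c'  n2⇒n3  emit P0@[12:14]
[15] read 'b'  n3⇒n5 (fail-walked)  emit P1@[14:15],P5@[15:15]
[16] read 'b'  n5⇒n16 (fail-walked)  emit P5@[16:16]
[17] read 'c'  n16⇒n17
[18] read 'c'  n17⇒n18  emit P4@[15:18]
[19] read 'c'  n18⇒n4 (fail-walked)
[20] read 'b'  n4⇒n5  emit P1@[19:20],P5@[20:20]
[21] read 'a'  n5⇒n6
[22] read 'c'  n6⇒n7
[23] read 'c'  n7⇒n8
[24] read 'a'  n8⇒n9  emit P2@[19:24]
[25] read 'c'  n9⇒n10 (fail-walked)
[26] read 'b'  n10⇒n5 (fail-walked)  emit P1@[25:26],P5@[26:26]
[27] read 'a'  n5⇒n6
[28] read 'a'  n6⇒n2 (fail-walked)

Matches: [[2,1],[2,5],[3,5],[8,0],[9,1],[9,3],[9,5],[10,5],[14,0],[15,1],[15,5],[16,5],[18,4],[20,1],[20,5],[24,2],[26,1],[26,5]]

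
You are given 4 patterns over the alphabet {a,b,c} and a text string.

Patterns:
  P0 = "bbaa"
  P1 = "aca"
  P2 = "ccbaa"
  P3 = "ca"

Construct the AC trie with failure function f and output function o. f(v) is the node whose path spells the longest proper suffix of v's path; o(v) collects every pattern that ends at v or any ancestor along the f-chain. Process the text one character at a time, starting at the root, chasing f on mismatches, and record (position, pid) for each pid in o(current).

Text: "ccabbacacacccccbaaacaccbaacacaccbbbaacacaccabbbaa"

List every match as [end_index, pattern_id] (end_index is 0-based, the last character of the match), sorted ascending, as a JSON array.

Build:
Trie nodes:
  0='ε' goto a→5 b→1 c→8
  1='b' goto b→2
  2='bb' goto a→3
  3='bba' goto a→4
  4='bbaa' goto ·  ←P0
  5='a' goto c→6
  6='ac' goto a→7
  7='aca' goto ·  ←P1
  8='c' goto a→13 c→9
  9='cc' goto b→10
  10='ccb' goto a→11
  11='ccba' goto a→12
  12='ccbaa' goto ·  ←P2
  13='ca' goto ·  ←P3

BFS fail/out derivation:
  n1('b'): parent n0 fail=0; on 'b' 0 → fail=0;  out ∅∪∅=∅
  n5('a'): parent n0 fail=0; on 'a' 0 → fail=0;  out ∅∪∅=∅
  n8('c'): parent n0 fail=0; on 'c' 0 → fail=0;  out ∅∪∅=∅
  n2('bb'): parent n1 fail=0; on 'b' 0 → fail=1;  out ∅∪∅=∅
  n6('ac'): parent n5 fail=0; on 'c' 0 → fail=8;  out ∅∪∅=∅
  n9('cc'): parent n8 fail=0; on 'c' 0 → fail=8;  out ∅∪∅=∅
  n13('ca'): parent n8 fail=0; on 'a' 0 → fail=5;  out {3}∪∅={3}
  n3('bba'): parent n2 fail=1; on 'a' 1→0 → fail=5;  out ∅∪∅=∅
  n7('aca'): parent n6 fail=8; on 'a' 8 → fail=13;  out {1}∪{3}={1,3}
  n10('ccb'): parent n9 fail=8; on 'b' 8→0 → fail=1;  out ∅∪∅=∅
  n4('bbaa'): parent n3 fail=5; on 'a' 5→0 → fail=5;  out {0}∪∅={0}
  n11('ccba'): parent n10 fail=1; on 'a' 1→0 → fail=5;  out ∅∪∅=∅
  n12('ccbaa'): parent n11 fail=5; on 'a' 5→0 → fail=5;  out {2}∪∅={2}

Run:
pos 0 'c': at 8
pos 1 'c': at 9
pos 2 'a': at 13 ·f  emit P3@[1:2]
pos 3 'b': at 1 ·f
pos 4 'b': at 2
pos 5 'a': at 3
pos 6 'c': at 6 ·f
pos 7 'a': at 7  emit P1@[5:7],P3@[6:7]
pos 8 'c': at 6 ·f
pos 9 'a': at 7  emit P1@[7:9],P3@[8:9]
pos 10 'c': at 6 ·f
pos 11 'c': at 9 ·f
pos 12 'c': at 9 ·f
pos 13 'c': at 9 ·f
pos 14 'c': at 9 ·f
pos 15 'b': at 10
pos 16 'a': at 11
pos 17 'a': at 12  emit P2@[13:17]
pos 18 'a': at 5 ·f
pos 19 'c': at 6
pos 20 'a': at 7  emit P1@[18:20],P3@[19:20]
pos 21 'c': at 6 ·f
pos 22 'c': at 9 ·f
pos 23 'b': at 10
pos 24 'a': at 11
pos 25 'a': at 12  emit P2@[21:25]
pos 26 'c': at 6 ·f
pos 27 'a': at 7  emit P1@[25:27],P3@[26:27]
pos 28 'c': at 6 ·f
pos 29 'a': at 7  emit P1@[27:29],P3@[28:29]
pos 30 'c': at 6 ·f
pos 31 'c': at 9 ·f
pos 32 'b': at 10
pos 33 'b': at 2 ·f
pos 34 'b': at 2 ·f
pos 35 'a': at 3
pos 36 'a': at 4  emit P0@[33:36]
pos 37 'c': at 6 ·f
pos 38 'a': at 7  emit P1@[36:38],P3@[37:38]
pos 39 'c': at 6 ·f
pos 40 'a': at 7  emit P1@[38:40],P3@[39:40]
pos 41 'c': at 6 ·f
pos 42 'c': at 9 ·f
pos 43 'a': at 13 ·f  emit P3@[42:43]
pos 44 'b': at 1 ·f
pos 45 'b': at 2
pos 46 'b': at 2 ·f
pos 47 'a': at 3
pos 48 'a': at 4  emit P0@[45:48]

All matches (sorted): [[2,3],[7,1],[7,3],[9,1],[9,3],[17,2],[20,1],[20,3],[25,2],[27,1],[27,3],[29,1],[29,3],[36,0],[38,1],[38,3],[40,1],[40,3],[43,3],[48,0]]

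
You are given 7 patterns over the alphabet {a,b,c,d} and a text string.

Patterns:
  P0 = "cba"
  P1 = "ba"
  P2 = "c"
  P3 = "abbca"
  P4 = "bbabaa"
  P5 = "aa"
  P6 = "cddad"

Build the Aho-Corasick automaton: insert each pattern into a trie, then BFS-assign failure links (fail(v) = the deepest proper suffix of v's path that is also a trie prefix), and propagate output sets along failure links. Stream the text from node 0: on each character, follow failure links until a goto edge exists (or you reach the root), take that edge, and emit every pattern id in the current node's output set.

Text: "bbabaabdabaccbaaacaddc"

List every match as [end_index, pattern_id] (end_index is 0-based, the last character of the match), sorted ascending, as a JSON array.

Build automaton:
Trie nodes:
  n0 'ε': a→6 b→4 c→1
  n1 'c': b→2 d→17  [P2 ends]
  n2 'cb': a→3
  n3 'cba': ·  [P0 ends]
  n4 'b': a→5 b→11
  n5 'ba': ·  [P1 ends]
  n6 'a': a→16 b→7
  n7 'ab': b→8
  n8 'abb': c→9
  n9 'abbc': a→10
  n10 'abbca': ·  [P3 ends]
  n11 'bb': a→12
  n12 'bba': b→13
  n13 'bbab': a→14
  n14 'bbaba': a→15
  n15 'bbabaa': ·  [P4 ends]
  n16 'aa': ·  [P5 ends]
  n17 'cd': d→18
  n18 'cdd': a→19
  n19 'cdda': d→20
  n20 'cddad': ·  [P6 ends]

Failure links (BFS by depth):
  fail(1) 'c': from fail(0)=0 chase 'c': 0 ⇒ 0;  out={2}∪out(0)={2}
  fail(4) 'b': from fail(0)=0 chase 'b': 0 ⇒ 0;  out=∅∪out(0)=∅
  fail(6) 'a': from fail(0)=0 chase 'a': 0 ⇒ 0;  out=∅∪out(0)=∅
  fail(2) 'cb': from fail(1)=0 chase 'b': 0 ⇒ 4;  out=∅∪out(4)=∅
  fail(5) 'ba': from fail(4)=0 chase 'a': 0 ⇒ 6;  out={1}∪out(6)={1}
  fail(7) 'ab': from fail(6)=0 chase 'b': 0 ⇒ 4;  out=∅∪out(4)=∅
  fail(11) 'bb': from fail(4)=0 chase 'b': 0 ⇒ 4;  out=∅∪out(4)=∅
  fail(16) 'aa': from fail(6)=0 chase 'a': 0 ⇒ 6;  out={5}∪out(6)={5}
  fail(17) 'cd': from fail(1)=0 chase 'd': 0 ⇒ 0;  out=∅∪out(0)=∅
  fail(3) 'cba': from fail(2)=4 chase 'a': 4 ⇒ 5;  out={0}∪out(5)={0,1}
  fail(8) 'abb': from fail(7)=4 chase 'b': 4 ⇒ 11;  out=∅∪out(11)=∅
  fail(12) 'bba': from fail(11)=4 chase 'a': 4 ⇒ 5;  out=∅∪out(5)={1}
  fail(18) 'cdd': from fail(17)=0 chase 'd': 0 ⇒ 0;  out=∅∪out(0)=∅
  fail(9) 'abbc': from fail(8)=11 chase 'c': 11→4→0 ⇒ 1;  out=∅∪out(1)={2}
  fail(13) 'bbab': from fail(12)=5 chase 'b': 5→6 ⇒ 7;  out=∅∪out(7)=∅
  fail(19) 'cdda': from fail(18)=0 chase 'a': 0 ⇒ 6;  out=∅∪out(6)=∅
  fail(10) 'abbca': from fail(9)=1 chase 'a': 1→0 ⇒ 6;  out={3}∪out(6)={3}
  fail(14) 'bbaba': from fail(13)=7 chase 'a': 7→4 ⇒ 5;  out=∅∪out(5)={1}
  fail(20) 'cddad': from fail(19)=6 chase 'd': 6→0 ⇒ 0;  out={6}∪out(0)={6}
  fail(15) 'bbabaa': from fail(14)=5 chase 'a': 5→6 ⇒ 16;  out={4}∪out(16)={4,5}

Scan:
i=0 'b': node 0→4
i=1 'b': node 4→11
i=2 'a': node 11→12  ** P1@[1:2]
i=3 'b': node 12→13
i=4 'a': node 13→14  ** P1@[3:4]
i=5 'a': node 14→15  ** P4@[0:5],P5@[4:5]
i=6 'b': node 15→7 (fail-walked)
i=7 'd': node 7→0 (fail-walked)
i=8 'a': node 0→6
i=9 'b': node 6→7
i=10 'a': node 7→5 (fail-walked)  ** P1@[9:10]
i=11 'c': node 5→1 (fail-walked)  ** P2@[11:11]
i=12 'c': node 1→1 (fail-walked)  ** P2@[12:12]
i=13 'b': node 1→2
i=14 'a': node 2→3  ** P0@[12:14],P1@[13:14]
i=15 'a': node 3→16 (fail-walked)  ** P5@[14:15]
i=16 'a': node 16→16 (fail-walked)  ** P5@[15:16]
i=17 'c': node 16→1 (fail-walked)  ** P2@[17:17]
i=18 'a': node 1→6 (fail-walked)
i=19 'd': node 6→0 (fail-walked)
i=20 'd': node 0→0
i=21 'c': node 0→1  ** P2@[21:21]

Matches: [[2,1],[4,1],[5,4],[5,5],[10,1],[11,2],[12,2],[14,0],[14,1],[15,5],[16,5],[17,2],[21,2]]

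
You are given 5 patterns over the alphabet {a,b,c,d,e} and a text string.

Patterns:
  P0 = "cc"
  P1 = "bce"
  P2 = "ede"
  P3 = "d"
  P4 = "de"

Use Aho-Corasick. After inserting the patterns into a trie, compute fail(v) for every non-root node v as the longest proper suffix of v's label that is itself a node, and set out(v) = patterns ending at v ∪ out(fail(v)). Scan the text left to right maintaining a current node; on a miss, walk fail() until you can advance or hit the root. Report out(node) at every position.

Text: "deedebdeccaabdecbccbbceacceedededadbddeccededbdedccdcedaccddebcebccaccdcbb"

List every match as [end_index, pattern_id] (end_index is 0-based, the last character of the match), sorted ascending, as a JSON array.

Build automaton:
Trie nodes:
  n0 'ε': b→3 c→1 d→9 e→6
  n1 'c': c→2
  n2 'cc': ·  ←P0
  n3 'b': c→4
  n4 'bc': e→5
  n5 'bce': ·  ←P1
  n6 'e': d→7
  n7 'ed': e→8
  n8 'ede': ·  ←P2
  n9 'd': e→10  ←P3
  n10 'de': ·  ←P4

Failure links (BFS by depth):
  n1('c'): parent n0 fail=0; on 'c' 0 → fail=0;  out ∅∪∅=∅
  n3('b'): parent n0 fail=0; on 'b' 0 → fail=0;  out ∅∪∅=∅
  n6('e'): parent n0 fail=0; on 'e' 0 → fail=0;  out ∅∪∅=∅
  n9('d'): parent n0 fail=0; on 'd' 0 → fail=0;  out {3}∪∅={3}
  n2('cc'): parent n1 fail=0; on 'c' 0 → fail=1;  out {0}∪∅={0}
  n4('bc'): parent n3 fail=0; on 'c' 0 → fail=1;  out ∅∪∅=∅
  n7('ed'): parent n6 fail=0; on 'd' 0 → fail=9;  out ∅∪{3}={3}
  n10('de'): parent n9 fail=0; on 'e' 0 → fail=6;  out {4}∪∅={4}
  n5('bce'): parent n4 fail=1; on 'e' 1→0 → fail=6;  out {1}∪∅={1}
  n8('ede'): parent n7 fail=9; on 'e' 9 → fail=10;  out {2}∪{4}={2,4}

Scan:
[0] read 'd'  n0⇒n9  emit P3@[0:0]
[1] read 'e'  n9⇒n10  emit P4@[0:1]
[2] read 'e'  n10⇒n6 ·f
[3] read 'd'  n6⇒n7  emit P3@[3:3]
[4] read 'e'  n7⇒n8  emit P2@[2:4],P4@[3:4]
[5] read 'b'  n8⇒n3 ·f
[6] read 'd'  n3⇒n9 ·f  emit P3@[6:6]
[7] read 'e'  n9⇒n10  emit P4@[6:7]
[8] read 'c'  n10⇒n1 ·f
[9] read 'c'  n1⇒n2  emit P0@[8:9]
[10] read 'a'  n2⇒n0 ·f
[11] read 'a'  n0⇒n0
[12] read 'b'  n0⇒n3
[13] read 'd'  n3⇒n9 ·f  emit P3@[13:13]
[14] read 'e'  n9⇒n10  emit P4@[13:14]
[15] read 'c'  n10⇒n1 ·f
[16] read 'b'  n1⇒n3 ·f
[17] read 'c'  n3⇒n4
[18] read 'c'  n4⇒n2 ·f  emit P0@[17:18]
[19] read 'b'  n2⇒n3 ·f
[20] read 'b'  n3⇒n3 ·f
[21] read 'c'  n3⇒n4
[22] read 'e'  n4⇒n5  emit P1@[20:22]
[23] read 'a'  n5⇒n0 ·f
[24] read 'c'  n0⇒n1
[25] read 'c'  n1⇒n2  emit P0@[24:25]
[26] read 'e'  n2⇒n6 ·f
[27] read 'e'  n6⇒n6 ·f
[28] read 'd'  n6⇒n7  emit P3@[28:28]
[29] read 'e'  n7⇒n8  emit P2@[27:29],P4@[28:29]
[30] read 'd'  n8⇒n7 ·f  emit P3@[30:30]
[31] read 'e'  n7⇒n8  emit P2@[29:31],P4@[30:31]
[32] read 'd'  n8⇒n7 ·f  emit P3@[32:32]
[33] read 'a'  n7⇒n0 ·f
[34] read 'd'  n0⇒n9  emit P3@[34:34]
[35] read 'b'  n9⇒n3 ·f
[36] read 'd'  n3⇒n9 ·f  emit P3@[36:36]
[37] read 'd'  n9⇒n9 ·f  emit P3@[37:37]
[38] read 'e'  n9⇒n10  emit P4@[37:38]
[39] read 'c'  n10⇒n1 ·f
[40] read 'c'  n1⇒n2  emit P0@[39:40]
[41] read 'e'  n2⇒n6 ·f
[42] read 'd'  n6⇒n7  emit P3@[42:42]
[43] read 'e'  n7⇒n8  emit P2@[41:43],P4@[42:43]
[44] read 'd'  n8⇒n7 ·f  emit P3@[44:44]
[45] read 'b'  n7⇒n3 ·f
[46] read 'd'  n3⇒n9 ·f  emit P3@[46:46]
[47] read 'e'  n9⇒n10  emit P4@[46:47]
[48] read 'd'  n10⇒n7 ·f  emit P3@[48:48]
[49] read 'c'  n7⇒n1 ·f
[50] read 'c'  n1⇒n2  emit P0@[49:50]
[51] read 'd'  n2⇒n9 ·f  emit P3@[51:51]
[52] read 'c'  n9⇒n1 ·f
[53] read 'e'  n1⇒n6 ·f
[54] read 'd'  n6⇒n7  emit P3@[54:54]
[55] read 'a'  n7⇒n0 ·f
[56] read 'c'  n0⇒n1
[57] read 'c'  n1⇒n2  emit P0@[56:57]
[58] read 'd'  n2⇒n9 ·f  emit P3@[58:58]
[59] read 'd'  n9⇒n9 ·f  emit P3@[59:59]
[60] read 'e'  n9⇒n10  emit P4@[59:60]
[61] read 'b'  n10⇒n3 ·f
[62] read 'c'  n3⇒n4
[63] read 'e'  n4⇒n5  emit P1@[61:63]
[64] read 'b'  n5⇒n3 ·f
[65] read 'c'  n3⇒n4
[66] read 'c'  n4⇒n2 ·f  emit P0@[65:66]
[67] read 'a'  n2⇒n0 ·f
[68] read 'c'  n0⇒n1
[69] read 'c'  n1⇒n2  emit P0@[68:69]
[70] read 'd'  n2⇒n9 ·f  emit P3@[70:70]
[71] read 'c'  n9⇒n1 ·f
[72] read 'b'  n1⇒n3 ·f
[73] read 'b'  n3⇒n3 ·f

Result: [[0,3],[1,4],[3,3],[4,2],[4,4],[6,3],[7,4],[9,0],[13,3],[14,4],[18,0],[22,1],[25,0],[28,3],[29,2],[29,4],[30,3],[31,2],[31,4],[32,3],[34,3],[36,3],[37,3],[38,4],[40,0],[42,3],[43,2],[43,4],[44,3],[46,3],[47,4],[48,3],[50,0],[51,3],[54,3],[57,0],[58,3],[59,3],[60,4],[63,1],[66,0],[69,0],[70,3]]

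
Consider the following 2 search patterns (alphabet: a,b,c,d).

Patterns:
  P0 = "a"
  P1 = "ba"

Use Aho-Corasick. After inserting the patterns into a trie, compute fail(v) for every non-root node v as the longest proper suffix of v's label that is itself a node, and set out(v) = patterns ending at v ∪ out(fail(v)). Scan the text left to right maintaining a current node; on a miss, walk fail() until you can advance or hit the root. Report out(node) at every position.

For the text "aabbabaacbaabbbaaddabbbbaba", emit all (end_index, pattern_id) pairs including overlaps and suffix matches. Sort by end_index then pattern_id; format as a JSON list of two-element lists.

Construct AC machine:
Trie (insert patterns):
  0='ε' goto a→1 b→2
  1='a' goto ·  ←P0
  2='b' goto a→3
  3='ba' goto ·  ←P1

BFS fail/out derivation:
  n1('a'): parent n0 fail=0; on 'a' 0 → fail=0;  out {0}∪∅={0}
  n2('b'): parent n0 fail=0; on 'b' 0 → fail=0;  out ∅∪∅=∅
  n3('ba'): parent n2 fail=0; on 'a' 0 → fail=1;  out {1}∪{0}={0,1}

Text stream:
pos 0 'a': at 1  emit P0@[0:0]
pos 1 'a': at 1 (fail-walked)  emit P0@[1:1]
pos 2 'b': at 2 (fail-walked)
pos 3 'b': at 2 (fail-walked)
pos 4 'a': at 3  emit P0@[4:4],P1@[3:4]
pos 5 'b': at 2 (fail-walked)
pos 6 'a': at 3  emit P0@[6:6],P1@[5:6]
pos 7 'a': at 1 (fail-walked)  emit P0@[7:7]
pos 8 'c': at 0 (fail-walked)
pos 9 'b': at 2
pos 10 'a': at 3  emit P0@[10:10],P1@[9:10]
pos 11 'a': at 1 (fail-walked)  emit P0@[11:11]
pos 12 'b': at 2 (fail-walked)
pos 13 'b': at 2 (fail-walked)
pos 14 'b': at 2 (fail-walked)
pos 15 'a': at 3  emit P0@[15:15],P1@[14:15]
pos 16 'a': at 1 (fail-walked)  emit P0@[16:16]
pos 17 'd': at 0 (fail-walked)
pos 18 'd': at 0
pos 19 'a': at 1  emit P0@[19:19]
pos 20 'b': at 2 (fail-walked)
pos 21 'b': at 2 (fail-walked)
pos 22 'b': at 2 (fail-walked)
pos 23 'b': at 2 (fail-walked)
pos 24 'a': at 3  emit P0@[24:24],P1@[23:24]
pos 25 'b': at 2 (fail-walked)
pos 26 'a': at 3  emit P0@[26:26],P1@[25:26]

Matches: [[0,0],[1,0],[4,0],[4,1],[6,0],[6,1],[7,0],[10,0],[10,1],[11,0],[15,0],[15,1],[16,0],[19,0],[24,0],[24,1],[26,0],[26,1]]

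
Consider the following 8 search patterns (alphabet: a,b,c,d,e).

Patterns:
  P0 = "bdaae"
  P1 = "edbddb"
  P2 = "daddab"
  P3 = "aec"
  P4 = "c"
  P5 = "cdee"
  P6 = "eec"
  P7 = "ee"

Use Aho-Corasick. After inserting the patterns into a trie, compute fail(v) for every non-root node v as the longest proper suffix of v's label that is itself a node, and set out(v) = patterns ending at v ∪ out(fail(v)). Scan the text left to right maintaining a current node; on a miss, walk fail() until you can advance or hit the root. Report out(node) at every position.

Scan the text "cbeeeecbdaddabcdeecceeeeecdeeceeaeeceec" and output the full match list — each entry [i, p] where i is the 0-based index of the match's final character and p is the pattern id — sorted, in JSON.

Build:
Trie (insert patterns):
  n0 'ε': a→18 b→1 c→21 d→12 e→6
  n1 'b': d→2
  n2 'bd': a→3
  n3 'bda': a→4
  n4 'bdaa': e→5
  n5 'bdaae': ·  ←P0
  n6 'e': d→7 e→25
  n7 'ed': b→8
  n8 'edb': d→9
  n9 'edbd': d→10
  n10 'edbdd': b→11
  n11 'edbddb': ·  ←P1
  n12 'd': a→13
  n13 'da': d→14
  n14 'dad': d→15
  n15 'dadd': a→16
  n16 'dadda': b→17
  n17 'daddab': ·  ←P2
  n18 'a': e→19
  n19 'ae': c→20
  n20 'aec': ·  ←P3
  n21 'c': d→22  ←P4
  n22 'cd': e→23
  n23 'cde': e→24
  n24 'cdee': ·  ←P5
  n25 'ee': c→26  ←P7
  n26 'eec': ·  ←P6

BFS fail/out derivation:
  fail(1) 'b': from fail(0)=0 chase 'b': 0 ⇒ 0;  out=∅∪out(0)=∅
  fail(6) 'e': from fail(0)=0 chase 'e': 0 ⇒ 0;  out=∅∪out(0)=∅
  fail(12) 'd': from fail(0)=0 chase 'd': 0 ⇒ 0;  out=∅∪out(0)=∅
  fail(18) 'a': from fail(0)=0 chase 'a': 0 ⇒ 0;  out=∅∪out(0)=∅
  fail(21) 'c': from fail(0)=0 chase 'c': 0 ⇒ 0;  out={4}∪out(0)={4}
  fail(2) 'bd': from fail(1)=0 chase 'd': 0 ⇒ 12;  out=∅∪out(12)=∅
  fail(7) 'ed': from fail(6)=0 chase 'd': 0 ⇒ 12;  out=∅∪out(12)=∅
  fail(13) 'da': from fail(12)=0 chase 'a': 0 ⇒ 18;  out=∅∪out(18)=∅
  fail(19) 'ae': from fail(18)=0 chase 'e': 0 ⇒ 6;  out=∅∪out(6)=∅
  fail(22) 'cd': from fail(21)=0 chase 'd': 0 ⇒ 12;  out=∅∪out(12)=∅
  fail(25) 'ee': from fail(6)=0 chase 'e': 0 ⇒ 6;  out={7}∪out(6)={7}
  fail(3) 'bda': from fail(2)=12 chase 'a': 12 ⇒ 13;  out=∅∪out(13)=∅
  fail(8) 'edb': from fail(7)=12 chase 'b': 12→0 ⇒ 1;  out=∅∪out(1)=∅
  fail(14) 'dad': from fail(13)=18 chase 'd': 18→0 ⇒ 12;  out=∅∪out(12)=∅
  fail(20) 'aec': from fail(19)=6 chase 'c': 6→0 ⇒ 21;  out={3}∪out(21)={3,4}
  fail(23) 'cde': from fail(22)=12 chase 'e': 12→0 ⇒ 6;  out=∅∪out(6)=∅
  fail(26) 'eec': from fail(25)=6 chase 'c': 6→0 ⇒ 21;  out={6}∪out(21)={4,6}
  fail(4) 'bdaa': from fail(3)=13 chase 'a': 13→18→0 ⇒ 18;  out=∅∪out(18)=∅
  fail(9) 'edbd': from fail(8)=1 chase 'd': 1 ⇒ 2;  out=∅∪out(2)=∅
  fail(15) 'dadd': from fail(14)=12 chase 'd': 12→0 ⇒ 12;  out=∅∪out(12)=∅
  fail(24) 'cdee': from fail(23)=6 chase 'e': 6 ⇒ 25;  out={5}∪out(25)={5,7}
  fail(5) 'bdaae': from fail(4)=18 chase 'e': 18 ⇒ 19;  out={0}∪out(19)={0}
  fail(10) 'edbdd': from fail(9)=2 chase 'd': 2→12→0 ⇒ 12;  out=∅∪out(12)=∅
  fail(16) 'dadda': from fail(15)=12 chase 'a': 12 ⇒ 13;  out=∅∪out(13)=∅
  fail(11) 'edbddb': from fail(10)=12 chase 'b': 12→0 ⇒ 1;  out={1}∪out(1)={1}
  fail(17) 'daddab': from fail(16)=13 chase 'b': 13→18→0 ⇒ 1;  out={2}∪out(1)={2}

Run:
[0] read 'c'  n0⇒n21  emit P4@[0:0]
[1] read 'b'  n21⇒n1 ·f
[2] read 'e'  n1⇒n6 ·f
[3] read 'e'  n6⇒n25  emit P7@[2:3]
[4] read 'e'  n25⇒n25 ·f  emit P7@[3:4]
[5] read 'e'  n25⇒n25 ·f  emit P7@[4:5]
[6] read 'c'  n25⇒n26  emit P4@[6:6],P6@[4:6]
[7] read 'b'  n26⇒n1 ·f
[8] read 'd'  n1⇒n2
[9] read 'a'  n2⇒n3
[10] read 'd'  n3⇒n14 ·f
[11] read 'd'  n14⇒n15
[12] read 'a'  n15⇒n16
[13] read 'b'  n16⇒n17  emit P2@[8:13]
[14] read 'c'  n17⇒n21 ·f  emit P4@[14:14]
[15] read 'd'  n21⇒n22
[16] read 'e'  n22⇒n23
[17] read 'e'  n23⇒n24  emit P5@[14:17],P7@[16:17]
[18] read 'c'  n24⇒n26 ·f  emit P4@[18:18],P6@[16:18]
[19] read 'c'  n26⇒n21 ·f  emit P4@[19:19]
[20] read 'e'  n21⇒n6 ·f
[21] read 'e'  n6⇒n25  emit P7@[20:21]
[22] read 'e'  n25⇒n25 ·f  emit P7@[21:22]
[23] read 'e'  n25⇒n25 ·f  emit P7@[22:23]
[24] read 'e'  n25⇒n25 ·f  emit P7@[23:24]
[25] read 'c'  n25⇒n26  emit P4@[25:25],P6@[23:25]
[26] read 'd'  n26⇒n22 ·f
[27] read 'e'  n22⇒n23
[28] read 'e'  n23⇒n24  emit P5@[25:28],P7@[27:28]
[29] read 'c'  n24⇒n26 ·f  emit P4@[29:29],P6@[27:29]
[30] read 'e'  n26⇒n6 ·f
[31] read 'e'  n6⇒n25  emit P7@[30:31]
[32] read 'a'  n25⇒n18 ·f
[33] read 'e'  n18⇒n19
[34] read 'e'  n19⇒n25 ·f  emit P7@[33:34]
[35] read 'c'  n25⇒n26  emit P4@[35:35],P6@[33:35]
[36] read 'e'  n26⇒n6 ·f
[37] read 'e'  n6⇒n25  emit P7@[36:37]
[38] read 'c'  n25⇒n26  emit P4@[38:38],P6@[36:38]

Matches: [[0,4],[3,7],[4,7],[5,7],[6,4],[6,6],[13,2],[14,4],[17,5],[17,7],[18,4],[18,6],[19,4],[21,7],[22,7],[23,7],[24,7],[25,4],[25,6],[28,5],[28,7],[29,4],[29,6],[31,7],[34,7],[35,4],[35,6],[37,7],[38,4],[38,6]]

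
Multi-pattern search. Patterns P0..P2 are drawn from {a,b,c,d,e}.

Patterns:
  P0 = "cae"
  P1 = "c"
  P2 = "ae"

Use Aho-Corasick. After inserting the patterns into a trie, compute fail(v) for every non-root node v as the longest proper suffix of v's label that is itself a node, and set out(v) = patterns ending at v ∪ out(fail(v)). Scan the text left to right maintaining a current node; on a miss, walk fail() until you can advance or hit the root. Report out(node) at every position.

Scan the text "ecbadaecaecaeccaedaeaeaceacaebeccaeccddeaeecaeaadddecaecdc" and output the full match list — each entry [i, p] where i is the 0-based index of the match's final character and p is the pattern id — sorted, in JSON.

Construct AC machine:
Trie nodes:
  0='ε' goto a→4 c→1
  1='c' goto a→2  ←P1
  2='ca' goto e→3
  3='cae' goto ·  ←P0
  4='a' goto e→5
  5='ae' goto ·  ←P2

BFS fail/out derivation:
  fail(1) 'c': from fail(0)=0 chase 'c': 0 ⇒ 0;  out={1}∪out(0)={1}
  fail(4) 'a': from fail(0)=0 chase 'a': 0 ⇒ 0;  out=∅∪out(0)=∅
  fail(2) 'ca': from fail(1)=0 chase 'a': 0 ⇒ 4;  out=∅∪out(4)=∅
  fail(5) 'ae': from fail(4)=0 chase 'e': 0 ⇒ 0;  out={2}∪out(0)={2}
  fail(3) 'cae': from fail(2)=4 chase 'e': 4 ⇒ 5;  out={0}∪out(5)={0,2}

Run:
pos 0 'e': at 0
pos 1 'c': at 1  ** P1@[1:1]
pos 2 'b': at 0 ·f
pos 3 'a': at 4
pos 4 'd': at 0 ·f
pos 5 'a': at 4
pos 6 'e': at 5  ** P2@[5:6]
pos 7 'c': at 1 ·f  ** P1@[7:7]
pos 8 'a': at 2
pos 9 'e': at 3  ** P0@[7:9],P2@[8:9]
pos 10 'c': at 1 ·f  ** P1@[10:10]
pos 11 'a': at 2
pos 12 'e': at 3  ** P0@[10:12],P2@[11:12]
pos 13 'c': at 1 ·f  ** P1@[13:13]
pos 14 'c': at 1 ·f  ** P1@[14:14]
pos 15 'a': at 2
pos 16 'e': at 3  ** P0@[14:16],P2@[15:16]
pos 17 'd': at 0 ·f
pos 18 'a': at 4
pos 19 'e': at 5  ** P2@[18:19]
pos 20 'a': at 4 ·f
pos 21 'e': at 5  ** P2@[20:21]
pos 22 'a': at 4 ·f
pos 23 'c': at 1 ·f  ** P1@[23:23]
pos 24 'e': at 0 ·f
pos 25 'a': at 4
pos 26 'c': at 1 ·f  ** P1@[26:26]
pos 27 'a': at 2
pos 28 'e': at 3  ** P0@[26:28],P2@[27:28]
pos 29 'b': at 0 ·f
pos 30 'e': at 0
pos 31 'c': at 1  ** P1@[31:31]
pos 32 'c': at 1 ·f  ** P1@[32:32]
pos 33 'a': at 2
pos 34 'e': at 3  ** P0@[32:34],P2@[33:34]
pos 35 'c': at 1 ·f  ** P1@[35:35]
pos 36 'c': at 1 ·f  ** P1@[36:36]
pos 37 'd': at 0 ·f
pos 38 'd': at 0
pos 39 'e': at 0
pos 40 'a': at 4
pos 41 'e': at 5  ** P2@[40:41]
pos 42 'e': at 0 ·f
pos 43 'c': at 1  ** P1@[43:43]
pos 44 'a': at 2
pos 45 'e': at 3  ** P0@[43:45],P2@[44:45]
pos 46 'a': at 4 ·f
pos 47 'a': at 4 ·f
pos 48 'd': at 0 ·f
pos 49 'd': at 0
pos 50 'd': at 0
pos 51 'e': at 0
pos 52 'c': at 1  ** P1@[52:52]
pos 53 'a': at 2
pos 54 'e': at 3  ** P0@[52:54],P2@[53:54]
pos 55 'c': at 1 ·f  ** P1@[55:55]
pos 56 'd': at 0 ·f
pos 57 'c': at 1  ** P1@[57:57]

All matches (sorted): [[1,1],[6,2],[7,1],[9,0],[9,2],[10,1],[12,0],[12,2],[13,1],[14,1],[16,0],[16,2],[19,2],[21,2],[23,1],[26,1],[28,0],[28,2],[31,1],[32,1],[34,0],[34,2],[35,1],[36,1],[41,2],[43,1],[45,0],[45,2],[52,1],[54,0],[54,2],[55,1],[57,1]]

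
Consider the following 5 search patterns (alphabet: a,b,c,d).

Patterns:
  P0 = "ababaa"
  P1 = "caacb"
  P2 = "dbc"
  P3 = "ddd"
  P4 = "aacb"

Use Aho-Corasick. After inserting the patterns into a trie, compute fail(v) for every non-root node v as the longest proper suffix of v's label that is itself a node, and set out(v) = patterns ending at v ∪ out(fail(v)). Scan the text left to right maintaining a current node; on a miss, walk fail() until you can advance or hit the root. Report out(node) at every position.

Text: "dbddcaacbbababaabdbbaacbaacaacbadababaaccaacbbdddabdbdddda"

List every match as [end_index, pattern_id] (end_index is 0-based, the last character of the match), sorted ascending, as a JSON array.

Build automaton:
Trie (insert patterns):
  n0 'ε': a→1 c→7 d→12
  n1 'a': a→17 b→2
  n2 'ab': a→3
  n3 'aba': b→4
  n4 'abab': a→5
  n5 'ababa': a→6
  n6 'ababaa': ·  [P0 ends]
  n7 'c': a→8
  n8 'ca': a→9
  n9 'caa': c→10
  n10 'caac': b→11
  n11 'caacb': ·  [P1 ends]
  n12 'd': b→13 d→15
  n13 'db': c→14
  n14 'dbc': ·  [P2 ends]
  n15 'dd': d→16
  n16 'ddd': ·  [P3 ends]
  n17 'aa': c→18
  n18 'aac': b→19
  n19 'aacb': ·  [P4 ends]

BFS fail/out derivation:
  fail(1) 'a': from fail(0)=0 chase 'a': 0 ⇒ 0;  out=∅∪out(0)=∅
  fail(7) 'c': from fail(0)=0 chase 'c': 0 ⇒ 0;  out=∅∪out(0)=∅
  fail(12) 'd': from fail(0)=0 chase 'd': 0 ⇒ 0;  out=∅∪out(0)=∅
  fail(2) 'ab': from fail(1)=0 chase 'b': 0 ⇒ 0;  out=∅∪out(0)=∅
  fail(8) 'ca': from fail(7)=0 chase 'a': 0 ⇒ 1;  out=∅∪out(1)=∅
  fail(13) 'db': from fail(12)=0 chase 'b': 0 ⇒ 0;  out=∅∪out(0)=∅
  fail(15) 'dd': from fail(12)=0 chase 'd': 0 ⇒ 12;  out=∅∪out(12)=∅
  fail(17) 'aa': from fail(1)=0 chase 'a': 0 ⇒ 1;  out=∅∪out(1)=∅
  fail(3) 'aba': from fail(2)=0 chase 'a': 0 ⇒ 1;  out=∅∪out(1)=∅
  fail(9) 'caa': from fail(8)=1 chase 'a': 1 ⇒ 17;  out=∅∪out(17)=∅
  fail(14) 'dbc': from fail(13)=0 chase 'c': 0 ⇒ 7;  out={2}∪out(7)={2}
  fail(16) 'ddd': from fail(15)=12 chase 'd': 12 ⇒ 15;  out={3}∪out(15)={3}
  fail(18) 'aac': from fail(17)=1 chase 'c': 1→0 ⇒ 7;  out=∅∪out(7)=∅
  fail(4) 'abab': from fail(3)=1 chase 'b': 1 ⇒ 2;  out=∅∪out(2)=∅
  fail(10) 'caac': from fail(9)=17 chase 'c': 17 ⇒ 18;  out=∅∪out(18)=∅
  fail(19) 'aacb': from fail(18)=7 chase 'b': 7→0 ⇒ 0;  out={4}∪out(0)={4}
  fail(5) 'ababa': from fail(4)=2 chase 'a': 2 ⇒ 3;  out=∅∪out(3)=∅
  fail(11) 'caacb': from fail(10)=18 chase 'b': 18 ⇒ 19;  out={1}∪out(19)={1,4}
  fail(6) 'ababaa': from fail(5)=3 chase 'a': 3→1 ⇒ 17;  out={0}∪out(17)={0}

Text stream:
pos 0 'd': at 12
pos 1 'b': at 13
pos 2 'd': at 12 (fail-walked)
pos 3 'd': at 15
pos 4 'c': at 7 (fail-walked)
pos 5 'a': at 8
pos 6 'a': at 9
pos 7 'c': at 10
pos 8 'b': at 11  ** P1@[4:8],P4@[5:8]
pos 9 'b': at 0 (fail-walked)
pos 10 'a': at 1
pos 11 'b': at 2
pos 12 'a': at 3
pos 13 'b': at 4
pos 14 'a': at 5
pos 15 'a': at 6  ** P0@[10:15]
pos 16 'b': at 2 (fail-walked)
pos 17 'd': at 12 (fail-walked)
pos 18 'b': at 13
pos 19 'b': at 0 (fail-walked)
pos 20 'a': at 1
pos 21 'a': at 17
pos 22 'c': at 18
pos 23 'b': at 19  ** P4@[20:23]
pos 24 'a': at 1 (fail-walked)
pos 25 'a': at 17
pos 26 'c': at 18
pos 27 'a': at 8 (fail-walked)
pos 28 'a': at 9
pos 29 'c': at 10
pos 30 'b': at 11  ** P1@[26:30],P4@[27:30]
pos 31 'a': at 1 (fail-walked)
pos 32 'd': at 12 (fail-walked)
pos 33 'a': at 1 (fail-walked)
pos 34 'b': at 2
pos 35 'a': at 3
pos 36 'b': at 4
pos 37 'a': at 5
pos 38 'a': at 6  ** P0@[33:38]
pos 39 'c': at 18 (fail-walked)
pos 40 'c': at 7 (fail-walked)
pos 41 'a': at 8
pos 42 'a': at 9
pos 43 'c': at 10
pos 44 'b': at 11  ** P1@[40:44],P4@[41:44]
pos 45 'b': at 0 (fail-walked)
pos 46 'd': at 12
pos 47 'd': at 15
pos 48 'd': at 16  ** P3@[46:48]
pos 49 'a': at 1 (fail-walked)
pos 50 'b': at 2
pos 51 'd': at 12 (fail-walked)
pos 52 'b': at 13
pos 53 'd': at 12 (fail-walked)
pos 54 'd': at 15
pos 55 'd': at 16  ** P3@[53:55]
pos 56 'd': at 16 (fail-walked)  ** P3@[54:56]
pos 57 'a': at 1 (fail-walked)

Matches: [[8,1],[8,4],[15,0],[23,4],[30,1],[30,4],[38,0],[44,1],[44,4],[48,3],[55,3],[56,3]]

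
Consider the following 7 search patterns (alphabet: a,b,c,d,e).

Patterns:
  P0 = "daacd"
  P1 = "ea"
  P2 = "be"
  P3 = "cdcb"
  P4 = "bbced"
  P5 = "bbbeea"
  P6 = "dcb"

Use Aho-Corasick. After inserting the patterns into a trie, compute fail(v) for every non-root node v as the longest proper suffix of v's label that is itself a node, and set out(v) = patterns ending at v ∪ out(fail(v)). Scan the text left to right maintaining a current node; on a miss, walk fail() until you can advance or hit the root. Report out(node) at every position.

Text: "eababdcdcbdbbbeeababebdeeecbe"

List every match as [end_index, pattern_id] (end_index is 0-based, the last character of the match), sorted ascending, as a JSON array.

Build:
Trie nodes:
  n0 'ε': b→8 c→10 d→1 e→6
  n1 'd': a→2 c→22
  n2 'da': a→3
  n3 'daa': c→4
  n4 'daac': d→5
  n5 'daacd': ·  ←P0
  n6 'e': a→7
  n7 'ea': ·  ←P1
  n8 'b': b→14 e→9
  n9 'be': ·  ←P2
  n10 'c': d→11
  n11 'cd': c→12
  n12 'cdc': b→13
  n13 'cdcb': ·  ←P3
  n14 'bb': b→18 c→15
  n15 'bbc': e→16
  n16 'bbce': d→17
  n17 'bbced': ·  ←P4
  n18 'bbb': e→19
  n19 'bbbe': e→20
  n20 'bbbee': a→21
  n21 'bbbeea': ·  ←P5
  n22 'dc': b→23
  n23 'dcb': ·  ←P6

Failure links (BFS by depth):
  fail(1) 'd': from fail(0)=0 chase 'd': 0 ⇒ 0;  out=∅∪out(0)=∅
  fail(6) 'e': from fail(0)=0 chase 'e': 0 ⇒ 0;  out=∅∪out(0)=∅
  fail(8) 'b': from fail(0)=0 chase 'b': 0 ⇒ 0;  out=∅∪out(0)=∅
  fail(10) 'c': from fail(0)=0 chase 'c': 0 ⇒ 0;  out=∅∪out(0)=∅
  fail(2) 'da': from fail(1)=0 chase 'a': 0 ⇒ 0;  out=∅∪out(0)=∅
  fail(7) 'ea': from fail(6)=0 chase 'a': 0 ⇒ 0;  out={1}∪out(0)={1}
  fail(9) 'be': from fail(8)=0 chase 'e': 0 ⇒ 6;  out={2}∪out(6)={2}
  fail(11) 'cd': from fail(10)=0 chase 'd': 0 ⇒ 1;  out=∅∪out(1)=∅
  fail(14) 'bb': from fail(8)=0 chase 'b': 0 ⇒ 8;  out=∅∪out(8)=∅
  fail(22) 'dc': from fail(1)=0 chase 'c': 0 ⇒ 10;  out=∅∪out(10)=∅
  fail(3) 'daa': from fail(2)=0 chase 'a': 0 ⇒ 0;  out=∅∪out(0)=∅
  fail(12) 'cdc': from fail(11)=1 chase 'c': 1 ⇒ 22;  out=∅∪out(22)=∅
  fail(15) 'bbc': from fail(14)=8 chase 'c': 8→0 ⇒ 10;  out=∅∪out(10)=∅
  fail(18) 'bbb': from fail(14)=8 chase 'b': 8 ⇒ 14;  out=∅∪out(14)=∅
  fail(23) 'dcb': from fail(22)=10 chase 'b': 10→0 ⇒ 8;  out={6}∪out(8)={6}
  fail(4) 'daac': from fail(3)=0 chase 'c': 0 ⇒ 10;  out=∅∪out(10)=∅
  fail(13) 'cdcb': from fail(12)=22 chase 'b': 22 ⇒ 23;  out={3}∪out(23)={3,6}
  fail(16) 'bbce': from fail(15)=10 chase 'e': 10→0 ⇒ 6;  out=∅∪out(6)=∅
  fail(19) 'bbbe': from fail(18)=14 chase 'e': 14→8 ⇒ 9;  out=∅∪out(9)={2}
  fail(5) 'daacd': from fail(4)=10 chase 'd': 10 ⇒ 11;  out={0}∪out(11)={0}
  fail(17) 'bbced': from fail(16)=6 chase 'd': 6→0 ⇒ 1;  out={4}∪out(1)={4}
  fail(20) 'bbbee': from fail(19)=9 chase 'e': 9→6→0 ⇒ 6;  out=∅∪out(6)=∅
  fail(21) 'bbbeea': from fail(20)=6 chase 'a': 6 ⇒ 7;  out={5}∪out(7)={1,5}

Scan:
[0] read 'e'  n0⇒n6
[1] read 'a'  n6⇒n7  emit P1@[0:1]
[2] read 'b'  n7⇒n8 (fail-walked)
[3] read 'a'  n8⇒n0 (fail-walked)
[4] read 'b'  n0⇒n8
[5] read 'd'  n8⇒n1 (fail-walked)
[6] read 'c'  n1⇒n22
[7] read 'd'  n22⇒n11 (fail-walked)
[8] read 'c'  n11⇒n12
[9] read 'b'  n12⇒n13  emit P3@[6:9],P6@[7:9]
[10] read 'd'  n13⇒n1 (fail-walked)
[11] read 'b'  n1⇒n8 (fail-walked)
[12] read 'b'  n8⇒n14
[13] read 'b'  n14⇒n18
[14] read 'e'  n18⇒n19  emit P2@[13:14]
[15] read 'e'  n19⇒n20
[16] read 'a'  n20⇒n21  emit P1@[15:16],P5@[11:16]
[17] read 'b'  n21⇒n8 (fail-walked)
[18] read 'a'  n8⇒n0 (fail-walked)
[19] read 'b'  n0⇒n8
[20] read 'e'  n8⇒n9  emit P2@[19:20]
[21] read 'b'  n9⇒n8 (fail-walked)
[22] read 'd'  n8⇒n1 (fail-walked)
[23] read 'e'  n1⇒n6 (fail-walked)
[24] read 'e'  n6⇒n6 (fail-walked)
[25] read 'e'  n6⇒n6 (fail-walked)
[26] read 'c'  n6⇒n10 (fail-walked)
[27] read 'b'  n10⇒n8 (fail-walked)
[28] read 'e'  n8⇒n9  emit P2@[27:28]

Matches: [[1,1],[9,3],[9,6],[14,2],[16,1],[16,5],[20,2],[28,2]]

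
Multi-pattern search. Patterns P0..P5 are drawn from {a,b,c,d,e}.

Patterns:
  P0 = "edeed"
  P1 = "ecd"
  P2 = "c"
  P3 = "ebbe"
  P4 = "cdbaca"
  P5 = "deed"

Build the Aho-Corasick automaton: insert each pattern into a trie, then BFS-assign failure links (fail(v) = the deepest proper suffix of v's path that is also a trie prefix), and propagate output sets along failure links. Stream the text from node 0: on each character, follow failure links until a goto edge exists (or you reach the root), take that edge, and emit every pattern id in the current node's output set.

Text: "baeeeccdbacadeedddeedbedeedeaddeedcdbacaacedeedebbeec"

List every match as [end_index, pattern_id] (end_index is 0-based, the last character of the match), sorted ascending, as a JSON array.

Construct AC machine:
Trie nodes:
  0='ε' goto c→8 d→17 e→1
  1='e' goto b→9 c→6 d→2
  2='ed' goto e→3
  3='ede' goto e→4
  4='edee' goto d→5
  5='edeed' goto ·  ←P0
  6='ec' goto d→7
  7='ecd' goto ·  ←P1
  8='c' goto d→12  ←P2
  9='eb' goto b→10
  10='ebb' goto e→11
  11='ebbe' goto ·  ←P3
  12='cd' goto b→13
  13='cdb' goto a→14
  14='cdba' goto c→15
  15='cdbac' goto a→16
  16='cdbaca' goto ·  ←P4
  17='d' goto e→18
  18='de' goto e→19
  19='dee' goto d→20
  20='deed' goto ·  ←P5

BFS fail/out derivation:
  n1('e'): parent n0 fail=0; on 'e' 0 → fail=0;  out ∅∪∅=∅
  n8('c'): parent n0 fail=0; on 'c' 0 → fail=0;  out {2}∪∅={2}
  n17('d'): parent n0 fail=0; on 'd' 0 → fail=0;  out ∅∪∅=∅
  n2('ed'): parent n1 fail=0; on 'd' 0 → fail=17;  out ∅∪∅=∅
  n6('ec'): parent n1 fail=0; on 'c' 0 → fail=8;  out ∅∪{2}={2}
  n9('eb'): parent n1 fail=0; on 'b' 0 → fail=0;  out ∅∪∅=∅
  n12('cd'): parent n8 fail=0; on 'd' 0 → fail=17;  out ∅∪∅=∅
  n18('de'): parent n17 fail=0; on 'e' 0 → fail=1;  out ∅∪∅=∅
  n3('ede'): parent n2 fail=17; on 'e' 17 → fail=18;  out ∅∪∅=∅
  n7('ecd'): parent n6 fail=8; on 'd' 8 → fail=12;  out {1}∪∅={1}
  n10('ebb'): parent n9 fail=0; on 'b' 0 → fail=0;  out ∅∪∅=∅
  n13('cdb'): parent n12 fail=17; on 'b' 17→0 → fail=0;  out ∅∪∅=∅
  n19('dee'): parent n18 fail=1; on 'e' 1→0 → fail=1;  out ∅∪∅=∅
  n4('edee'): parent n3 fail=18; on 'e' 18 → fail=19;  out ∅∪∅=∅
  n11('ebbe'): parent n10 fail=0; on 'e' 0 → fail=1;  out {3}∪∅={3}
  n14('cdba'): parent n13 fail=0; on 'a' 0 → fail=0;  out ∅∪∅=∅
  n20('deed'): parent n19 fail=1; on 'd' 1 → fail=2;  out {5}∪∅={5}
  n5('edeed'): parent n4 fail=19; on 'd' 19 → fail=20;  out {0}∪{5}={0,5}
  n15('cdbac'): parent n14 fail=0; on 'c' 0 → fail=8;  out ∅∪{2}={2}
  n16('cdbaca'): parent n15 fail=8; on 'a' 8→0 → fail=0;  out {4}∪∅={4}

Run:
[0] read 'b'  n0⇒n0
[1] read 'a'  n0⇒n0
[2] read 'e'  n0⇒n1
[3] read 'e'  n1⇒n1 ·f
[4] read 'e'  n1⇒n1 ·f
[5] read 'c'  n1⇒n6  → match P2@[5:5]
[6] read 'c'  n6⇒n8 ·f  → match P2@[6:6]
[7] read 'd'  n8⇒n12
[8] read 'b'  n12⇒n13
[9] read 'a'  n13⇒n14
[10] read 'c'  n14⇒n15  → match P2@[10:10]
[11] read 'a'  n15⇒n16  → match P4@[6:11]
[12] read 'd'  n16⇒n17 ·f
[13] read 'e'  n17⇒n18
[14] read 'e'  n18⇒n19
[15] read 'd'  n19⇒n20  → match P5@[12:15]
[16] read 'd'  n20⇒n17 ·f
[17] read 'd'  n17⇒n17 ·f
[18] read 'e'  n17⇒n18
[19] read 'e'  n18⇒n19
[20] read 'd'  n19⇒n20  → match P5@[17:20]
[21] read 'b'  n20⇒n0 ·f
[22] read 'e'  n0⇒n1
[23] read 'd'  n1⇒n2
[24] read 'e'  n2⇒n3
[25] read 'e'  n3⇒n4
[26] read 'd'  n4⇒n5  → match P0@[22:26],P5@[23:26]
[27] read 'e'  n5⇒n3 ·f
[28] read 'a'  n3⇒n0 ·f
[29] read 'd'  n0⇒n17
[30] read 'd'  n17⇒n17 ·f
[31] read 'e'  n17⇒n18
[32] read 'e'  n18⇒n19
[33] read 'd'  n19⇒n20  → match P5@[30:33]
[34] read 'c'  n20⇒n8 ·f  → match P2@[34:34]
[35] read 'd'  n8⇒n12
[36] read 'b'  n12⇒n13
[37] read 'a'  n13⇒n14
[38] read 'c'  n14⇒n15  → match P2@[38:38]
[39] read 'a'  n15⇒n16  → match P4@[34:39]
[40] read 'a'  n16⇒n0 ·f
[41] read 'c'  n0⇒n8  → match P2@[41:41]
[42] read 'e'  n8⇒n1 ·f
[43] read 'd'  n1⇒n2
[44] read 'e'  n2⇒n3
[45] read 'e'  n3⇒n4
[46] read 'd'  n4⇒n5  → match P0@[42:46],P5@[43:46]
[47] read 'e'  n5⇒n3 ·f
[48] read 'b'  n3⇒n9 ·f
[49] read 'b'  n9⇒n10
[50] read 'e'  n10⇒n11  → match P3@[47:50]
[51] read 'e'  n11⇒n1 ·f
[52] read 'c'  n1⇒n6  → match P2@[52:52]

All matches (sorted): [[5,2],[6,2],[10,2],[11,4],[15,5],[20,5],[26,0],[26,5],[33,5],[34,2],[38,2],[39,4],[41,2],[46,0],[46,5],[50,3],[52,2]]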